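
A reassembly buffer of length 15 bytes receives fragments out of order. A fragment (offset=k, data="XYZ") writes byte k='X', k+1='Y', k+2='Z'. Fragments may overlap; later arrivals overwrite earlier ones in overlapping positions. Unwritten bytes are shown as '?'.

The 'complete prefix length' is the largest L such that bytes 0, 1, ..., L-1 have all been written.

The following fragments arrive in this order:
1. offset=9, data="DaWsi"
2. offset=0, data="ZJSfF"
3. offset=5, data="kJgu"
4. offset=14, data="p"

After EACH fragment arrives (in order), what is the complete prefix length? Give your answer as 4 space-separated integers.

Fragment 1: offset=9 data="DaWsi" -> buffer=?????????DaWsi? -> prefix_len=0
Fragment 2: offset=0 data="ZJSfF" -> buffer=ZJSfF????DaWsi? -> prefix_len=5
Fragment 3: offset=5 data="kJgu" -> buffer=ZJSfFkJguDaWsi? -> prefix_len=14
Fragment 4: offset=14 data="p" -> buffer=ZJSfFkJguDaWsip -> prefix_len=15

Answer: 0 5 14 15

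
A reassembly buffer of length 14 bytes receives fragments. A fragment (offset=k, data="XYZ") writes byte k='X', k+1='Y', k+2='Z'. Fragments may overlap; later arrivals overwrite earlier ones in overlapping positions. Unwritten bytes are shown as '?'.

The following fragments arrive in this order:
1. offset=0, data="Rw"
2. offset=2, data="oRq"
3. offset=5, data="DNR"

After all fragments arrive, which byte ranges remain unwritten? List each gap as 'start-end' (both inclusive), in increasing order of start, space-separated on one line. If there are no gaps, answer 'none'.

Fragment 1: offset=0 len=2
Fragment 2: offset=2 len=3
Fragment 3: offset=5 len=3
Gaps: 8-13

Answer: 8-13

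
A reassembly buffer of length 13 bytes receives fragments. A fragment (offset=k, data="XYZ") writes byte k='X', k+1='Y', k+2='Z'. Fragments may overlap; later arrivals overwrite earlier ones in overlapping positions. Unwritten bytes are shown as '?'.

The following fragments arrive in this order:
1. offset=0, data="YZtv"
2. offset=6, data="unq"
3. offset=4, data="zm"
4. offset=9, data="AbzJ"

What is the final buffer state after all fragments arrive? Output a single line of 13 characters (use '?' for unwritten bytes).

Fragment 1: offset=0 data="YZtv" -> buffer=YZtv?????????
Fragment 2: offset=6 data="unq" -> buffer=YZtv??unq????
Fragment 3: offset=4 data="zm" -> buffer=YZtvzmunq????
Fragment 4: offset=9 data="AbzJ" -> buffer=YZtvzmunqAbzJ

Answer: YZtvzmunqAbzJ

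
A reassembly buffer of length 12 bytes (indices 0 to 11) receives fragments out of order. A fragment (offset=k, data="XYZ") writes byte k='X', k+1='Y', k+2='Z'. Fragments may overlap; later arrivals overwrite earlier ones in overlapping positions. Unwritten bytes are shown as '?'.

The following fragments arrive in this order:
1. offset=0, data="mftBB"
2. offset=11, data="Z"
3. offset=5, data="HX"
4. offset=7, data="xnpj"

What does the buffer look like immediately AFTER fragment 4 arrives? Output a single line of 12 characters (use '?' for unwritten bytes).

Answer: mftBBHXxnpjZ

Derivation:
Fragment 1: offset=0 data="mftBB" -> buffer=mftBB???????
Fragment 2: offset=11 data="Z" -> buffer=mftBB??????Z
Fragment 3: offset=5 data="HX" -> buffer=mftBBHX????Z
Fragment 4: offset=7 data="xnpj" -> buffer=mftBBHXxnpjZ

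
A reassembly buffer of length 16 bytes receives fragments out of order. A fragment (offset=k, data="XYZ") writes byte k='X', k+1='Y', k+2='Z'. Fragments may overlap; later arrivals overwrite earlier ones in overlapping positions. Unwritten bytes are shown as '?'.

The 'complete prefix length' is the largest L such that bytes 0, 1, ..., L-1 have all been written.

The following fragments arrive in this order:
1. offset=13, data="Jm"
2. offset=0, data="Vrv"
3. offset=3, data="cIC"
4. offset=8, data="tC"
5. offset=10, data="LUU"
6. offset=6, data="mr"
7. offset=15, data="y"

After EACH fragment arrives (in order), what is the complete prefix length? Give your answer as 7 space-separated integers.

Fragment 1: offset=13 data="Jm" -> buffer=?????????????Jm? -> prefix_len=0
Fragment 2: offset=0 data="Vrv" -> buffer=Vrv??????????Jm? -> prefix_len=3
Fragment 3: offset=3 data="cIC" -> buffer=VrvcIC???????Jm? -> prefix_len=6
Fragment 4: offset=8 data="tC" -> buffer=VrvcIC??tC???Jm? -> prefix_len=6
Fragment 5: offset=10 data="LUU" -> buffer=VrvcIC??tCLUUJm? -> prefix_len=6
Fragment 6: offset=6 data="mr" -> buffer=VrvcICmrtCLUUJm? -> prefix_len=15
Fragment 7: offset=15 data="y" -> buffer=VrvcICmrtCLUUJmy -> prefix_len=16

Answer: 0 3 6 6 6 15 16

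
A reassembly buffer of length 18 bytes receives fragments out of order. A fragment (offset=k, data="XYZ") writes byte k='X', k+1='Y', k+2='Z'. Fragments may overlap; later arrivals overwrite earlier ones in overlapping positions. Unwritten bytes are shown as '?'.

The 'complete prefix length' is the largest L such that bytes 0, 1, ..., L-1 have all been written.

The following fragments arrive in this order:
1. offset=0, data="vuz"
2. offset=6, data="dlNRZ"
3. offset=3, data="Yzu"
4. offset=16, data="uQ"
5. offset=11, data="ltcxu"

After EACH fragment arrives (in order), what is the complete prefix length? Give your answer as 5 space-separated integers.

Answer: 3 3 11 11 18

Derivation:
Fragment 1: offset=0 data="vuz" -> buffer=vuz??????????????? -> prefix_len=3
Fragment 2: offset=6 data="dlNRZ" -> buffer=vuz???dlNRZ??????? -> prefix_len=3
Fragment 3: offset=3 data="Yzu" -> buffer=vuzYzudlNRZ??????? -> prefix_len=11
Fragment 4: offset=16 data="uQ" -> buffer=vuzYzudlNRZ?????uQ -> prefix_len=11
Fragment 5: offset=11 data="ltcxu" -> buffer=vuzYzudlNRZltcxuuQ -> prefix_len=18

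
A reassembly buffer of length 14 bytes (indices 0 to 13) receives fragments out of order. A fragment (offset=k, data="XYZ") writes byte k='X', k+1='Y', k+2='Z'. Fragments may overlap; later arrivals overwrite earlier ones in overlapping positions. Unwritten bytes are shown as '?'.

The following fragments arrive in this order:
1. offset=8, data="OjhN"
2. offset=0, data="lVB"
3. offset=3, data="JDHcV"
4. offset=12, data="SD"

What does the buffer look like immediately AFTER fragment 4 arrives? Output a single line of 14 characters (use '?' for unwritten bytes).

Answer: lVBJDHcVOjhNSD

Derivation:
Fragment 1: offset=8 data="OjhN" -> buffer=????????OjhN??
Fragment 2: offset=0 data="lVB" -> buffer=lVB?????OjhN??
Fragment 3: offset=3 data="JDHcV" -> buffer=lVBJDHcVOjhN??
Fragment 4: offset=12 data="SD" -> buffer=lVBJDHcVOjhNSD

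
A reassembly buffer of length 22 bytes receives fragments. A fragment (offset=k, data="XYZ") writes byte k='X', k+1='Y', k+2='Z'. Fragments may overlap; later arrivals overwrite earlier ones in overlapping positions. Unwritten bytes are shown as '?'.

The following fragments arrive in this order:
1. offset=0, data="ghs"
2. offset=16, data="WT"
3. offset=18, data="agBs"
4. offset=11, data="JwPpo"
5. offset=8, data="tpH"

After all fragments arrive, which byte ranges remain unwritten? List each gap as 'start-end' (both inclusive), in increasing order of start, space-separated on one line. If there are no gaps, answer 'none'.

Answer: 3-7

Derivation:
Fragment 1: offset=0 len=3
Fragment 2: offset=16 len=2
Fragment 3: offset=18 len=4
Fragment 4: offset=11 len=5
Fragment 5: offset=8 len=3
Gaps: 3-7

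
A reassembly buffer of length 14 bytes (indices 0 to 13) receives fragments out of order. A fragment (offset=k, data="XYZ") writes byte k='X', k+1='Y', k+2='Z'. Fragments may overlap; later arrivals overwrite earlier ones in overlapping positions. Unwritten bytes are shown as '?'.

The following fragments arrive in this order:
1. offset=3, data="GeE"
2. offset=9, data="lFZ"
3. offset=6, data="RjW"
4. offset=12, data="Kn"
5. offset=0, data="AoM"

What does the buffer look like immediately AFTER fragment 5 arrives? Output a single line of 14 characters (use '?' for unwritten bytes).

Answer: AoMGeERjWlFZKn

Derivation:
Fragment 1: offset=3 data="GeE" -> buffer=???GeE????????
Fragment 2: offset=9 data="lFZ" -> buffer=???GeE???lFZ??
Fragment 3: offset=6 data="RjW" -> buffer=???GeERjWlFZ??
Fragment 4: offset=12 data="Kn" -> buffer=???GeERjWlFZKn
Fragment 5: offset=0 data="AoM" -> buffer=AoMGeERjWlFZKn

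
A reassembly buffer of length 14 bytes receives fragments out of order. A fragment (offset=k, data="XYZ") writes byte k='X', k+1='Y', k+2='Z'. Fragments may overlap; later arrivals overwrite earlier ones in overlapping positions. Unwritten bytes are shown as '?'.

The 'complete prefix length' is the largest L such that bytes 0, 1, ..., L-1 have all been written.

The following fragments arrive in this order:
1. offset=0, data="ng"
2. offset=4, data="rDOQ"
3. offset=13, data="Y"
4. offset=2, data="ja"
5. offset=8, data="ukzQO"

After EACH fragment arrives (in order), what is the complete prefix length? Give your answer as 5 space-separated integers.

Answer: 2 2 2 8 14

Derivation:
Fragment 1: offset=0 data="ng" -> buffer=ng???????????? -> prefix_len=2
Fragment 2: offset=4 data="rDOQ" -> buffer=ng??rDOQ?????? -> prefix_len=2
Fragment 3: offset=13 data="Y" -> buffer=ng??rDOQ?????Y -> prefix_len=2
Fragment 4: offset=2 data="ja" -> buffer=ngjarDOQ?????Y -> prefix_len=8
Fragment 5: offset=8 data="ukzQO" -> buffer=ngjarDOQukzQOY -> prefix_len=14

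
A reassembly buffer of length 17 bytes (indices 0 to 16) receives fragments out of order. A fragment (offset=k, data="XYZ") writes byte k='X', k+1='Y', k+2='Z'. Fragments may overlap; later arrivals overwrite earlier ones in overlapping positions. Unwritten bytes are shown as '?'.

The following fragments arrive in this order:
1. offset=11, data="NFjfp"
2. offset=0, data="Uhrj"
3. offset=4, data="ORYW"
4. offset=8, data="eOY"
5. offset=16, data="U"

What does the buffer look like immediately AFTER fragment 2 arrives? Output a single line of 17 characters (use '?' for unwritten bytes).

Fragment 1: offset=11 data="NFjfp" -> buffer=???????????NFjfp?
Fragment 2: offset=0 data="Uhrj" -> buffer=Uhrj???????NFjfp?

Answer: Uhrj???????NFjfp?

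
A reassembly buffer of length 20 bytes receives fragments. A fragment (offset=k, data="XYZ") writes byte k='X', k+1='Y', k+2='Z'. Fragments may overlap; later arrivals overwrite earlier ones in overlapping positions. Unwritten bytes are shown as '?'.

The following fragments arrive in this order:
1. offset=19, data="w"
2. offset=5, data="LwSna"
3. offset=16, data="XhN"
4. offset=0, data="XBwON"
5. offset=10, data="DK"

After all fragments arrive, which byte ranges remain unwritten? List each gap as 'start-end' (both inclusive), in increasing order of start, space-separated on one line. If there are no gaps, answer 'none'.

Fragment 1: offset=19 len=1
Fragment 2: offset=5 len=5
Fragment 3: offset=16 len=3
Fragment 4: offset=0 len=5
Fragment 5: offset=10 len=2
Gaps: 12-15

Answer: 12-15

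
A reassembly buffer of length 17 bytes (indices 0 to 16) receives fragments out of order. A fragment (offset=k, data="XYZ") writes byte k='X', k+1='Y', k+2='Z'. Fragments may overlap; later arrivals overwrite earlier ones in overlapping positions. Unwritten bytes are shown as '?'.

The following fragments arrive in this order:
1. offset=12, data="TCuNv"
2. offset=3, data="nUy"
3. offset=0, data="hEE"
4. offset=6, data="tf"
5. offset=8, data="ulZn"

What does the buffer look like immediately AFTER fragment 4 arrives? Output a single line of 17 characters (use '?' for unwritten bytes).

Answer: hEEnUytf????TCuNv

Derivation:
Fragment 1: offset=12 data="TCuNv" -> buffer=????????????TCuNv
Fragment 2: offset=3 data="nUy" -> buffer=???nUy??????TCuNv
Fragment 3: offset=0 data="hEE" -> buffer=hEEnUy??????TCuNv
Fragment 4: offset=6 data="tf" -> buffer=hEEnUytf????TCuNv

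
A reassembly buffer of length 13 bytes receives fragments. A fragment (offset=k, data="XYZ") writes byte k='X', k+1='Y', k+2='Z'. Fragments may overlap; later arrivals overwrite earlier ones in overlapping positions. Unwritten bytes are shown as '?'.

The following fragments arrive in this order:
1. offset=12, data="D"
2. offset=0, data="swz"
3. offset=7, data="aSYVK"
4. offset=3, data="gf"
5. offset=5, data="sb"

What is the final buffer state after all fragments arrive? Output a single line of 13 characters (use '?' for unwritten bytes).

Answer: swzgfsbaSYVKD

Derivation:
Fragment 1: offset=12 data="D" -> buffer=????????????D
Fragment 2: offset=0 data="swz" -> buffer=swz?????????D
Fragment 3: offset=7 data="aSYVK" -> buffer=swz????aSYVKD
Fragment 4: offset=3 data="gf" -> buffer=swzgf??aSYVKD
Fragment 5: offset=5 data="sb" -> buffer=swzgfsbaSYVKD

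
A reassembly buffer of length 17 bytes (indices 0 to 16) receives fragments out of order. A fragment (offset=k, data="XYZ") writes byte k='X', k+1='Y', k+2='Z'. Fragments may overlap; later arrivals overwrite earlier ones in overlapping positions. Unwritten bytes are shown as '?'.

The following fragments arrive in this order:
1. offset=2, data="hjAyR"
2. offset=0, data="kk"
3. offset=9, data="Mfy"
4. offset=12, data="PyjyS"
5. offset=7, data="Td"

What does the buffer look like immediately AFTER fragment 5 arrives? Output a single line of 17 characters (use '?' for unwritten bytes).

Answer: kkhjAyRTdMfyPyjyS

Derivation:
Fragment 1: offset=2 data="hjAyR" -> buffer=??hjAyR??????????
Fragment 2: offset=0 data="kk" -> buffer=kkhjAyR??????????
Fragment 3: offset=9 data="Mfy" -> buffer=kkhjAyR??Mfy?????
Fragment 4: offset=12 data="PyjyS" -> buffer=kkhjAyR??MfyPyjyS
Fragment 5: offset=7 data="Td" -> buffer=kkhjAyRTdMfyPyjyS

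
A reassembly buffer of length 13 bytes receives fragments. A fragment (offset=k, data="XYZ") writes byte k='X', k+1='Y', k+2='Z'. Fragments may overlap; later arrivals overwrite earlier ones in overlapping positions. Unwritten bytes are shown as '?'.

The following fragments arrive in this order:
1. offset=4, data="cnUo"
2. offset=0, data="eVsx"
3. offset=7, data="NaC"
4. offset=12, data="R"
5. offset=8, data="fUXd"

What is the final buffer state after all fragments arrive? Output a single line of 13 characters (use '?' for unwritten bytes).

Answer: eVsxcnUNfUXdR

Derivation:
Fragment 1: offset=4 data="cnUo" -> buffer=????cnUo?????
Fragment 2: offset=0 data="eVsx" -> buffer=eVsxcnUo?????
Fragment 3: offset=7 data="NaC" -> buffer=eVsxcnUNaC???
Fragment 4: offset=12 data="R" -> buffer=eVsxcnUNaC??R
Fragment 5: offset=8 data="fUXd" -> buffer=eVsxcnUNfUXdR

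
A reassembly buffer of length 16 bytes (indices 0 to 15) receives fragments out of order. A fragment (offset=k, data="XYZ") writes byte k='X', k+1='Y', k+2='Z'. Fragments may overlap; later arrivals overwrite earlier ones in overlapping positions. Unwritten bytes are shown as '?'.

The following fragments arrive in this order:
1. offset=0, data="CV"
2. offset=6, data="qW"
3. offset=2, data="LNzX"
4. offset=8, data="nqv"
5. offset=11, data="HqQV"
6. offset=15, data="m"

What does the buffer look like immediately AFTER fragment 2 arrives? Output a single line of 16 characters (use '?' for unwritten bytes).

Answer: CV????qW????????

Derivation:
Fragment 1: offset=0 data="CV" -> buffer=CV??????????????
Fragment 2: offset=6 data="qW" -> buffer=CV????qW????????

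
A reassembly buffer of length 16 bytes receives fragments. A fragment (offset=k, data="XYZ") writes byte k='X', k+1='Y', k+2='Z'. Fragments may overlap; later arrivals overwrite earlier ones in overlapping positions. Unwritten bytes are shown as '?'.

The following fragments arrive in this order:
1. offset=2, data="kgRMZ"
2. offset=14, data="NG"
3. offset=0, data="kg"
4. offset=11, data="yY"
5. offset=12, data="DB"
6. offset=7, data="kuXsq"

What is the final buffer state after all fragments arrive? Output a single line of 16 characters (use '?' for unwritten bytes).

Answer: kgkgRMZkuXsqDBNG

Derivation:
Fragment 1: offset=2 data="kgRMZ" -> buffer=??kgRMZ?????????
Fragment 2: offset=14 data="NG" -> buffer=??kgRMZ???????NG
Fragment 3: offset=0 data="kg" -> buffer=kgkgRMZ???????NG
Fragment 4: offset=11 data="yY" -> buffer=kgkgRMZ????yY?NG
Fragment 5: offset=12 data="DB" -> buffer=kgkgRMZ????yDBNG
Fragment 6: offset=7 data="kuXsq" -> buffer=kgkgRMZkuXsqDBNG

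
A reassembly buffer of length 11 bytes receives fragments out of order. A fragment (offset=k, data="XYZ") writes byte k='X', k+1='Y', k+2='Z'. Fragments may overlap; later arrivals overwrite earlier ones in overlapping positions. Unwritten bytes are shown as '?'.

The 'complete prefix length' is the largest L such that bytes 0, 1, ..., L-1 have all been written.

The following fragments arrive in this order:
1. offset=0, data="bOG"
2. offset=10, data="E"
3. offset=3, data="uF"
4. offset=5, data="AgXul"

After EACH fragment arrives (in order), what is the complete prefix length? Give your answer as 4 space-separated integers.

Answer: 3 3 5 11

Derivation:
Fragment 1: offset=0 data="bOG" -> buffer=bOG???????? -> prefix_len=3
Fragment 2: offset=10 data="E" -> buffer=bOG???????E -> prefix_len=3
Fragment 3: offset=3 data="uF" -> buffer=bOGuF?????E -> prefix_len=5
Fragment 4: offset=5 data="AgXul" -> buffer=bOGuFAgXulE -> prefix_len=11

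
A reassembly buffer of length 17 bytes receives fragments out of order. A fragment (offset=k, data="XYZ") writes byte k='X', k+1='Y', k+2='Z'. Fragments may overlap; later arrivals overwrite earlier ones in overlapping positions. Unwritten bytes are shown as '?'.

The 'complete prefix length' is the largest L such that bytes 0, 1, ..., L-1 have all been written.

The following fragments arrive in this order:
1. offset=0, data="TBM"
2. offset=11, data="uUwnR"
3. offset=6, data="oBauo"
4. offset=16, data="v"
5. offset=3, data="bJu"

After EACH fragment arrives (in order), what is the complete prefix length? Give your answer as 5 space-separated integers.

Fragment 1: offset=0 data="TBM" -> buffer=TBM?????????????? -> prefix_len=3
Fragment 2: offset=11 data="uUwnR" -> buffer=TBM????????uUwnR? -> prefix_len=3
Fragment 3: offset=6 data="oBauo" -> buffer=TBM???oBauouUwnR? -> prefix_len=3
Fragment 4: offset=16 data="v" -> buffer=TBM???oBauouUwnRv -> prefix_len=3
Fragment 5: offset=3 data="bJu" -> buffer=TBMbJuoBauouUwnRv -> prefix_len=17

Answer: 3 3 3 3 17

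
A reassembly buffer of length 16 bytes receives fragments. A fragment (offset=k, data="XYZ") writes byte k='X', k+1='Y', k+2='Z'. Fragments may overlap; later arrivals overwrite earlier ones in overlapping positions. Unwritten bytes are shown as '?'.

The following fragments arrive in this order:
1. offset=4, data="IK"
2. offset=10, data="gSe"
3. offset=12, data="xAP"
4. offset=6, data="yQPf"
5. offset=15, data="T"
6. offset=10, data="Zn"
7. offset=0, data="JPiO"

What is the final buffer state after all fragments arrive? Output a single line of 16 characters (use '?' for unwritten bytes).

Fragment 1: offset=4 data="IK" -> buffer=????IK??????????
Fragment 2: offset=10 data="gSe" -> buffer=????IK????gSe???
Fragment 3: offset=12 data="xAP" -> buffer=????IK????gSxAP?
Fragment 4: offset=6 data="yQPf" -> buffer=????IKyQPfgSxAP?
Fragment 5: offset=15 data="T" -> buffer=????IKyQPfgSxAPT
Fragment 6: offset=10 data="Zn" -> buffer=????IKyQPfZnxAPT
Fragment 7: offset=0 data="JPiO" -> buffer=JPiOIKyQPfZnxAPT

Answer: JPiOIKyQPfZnxAPT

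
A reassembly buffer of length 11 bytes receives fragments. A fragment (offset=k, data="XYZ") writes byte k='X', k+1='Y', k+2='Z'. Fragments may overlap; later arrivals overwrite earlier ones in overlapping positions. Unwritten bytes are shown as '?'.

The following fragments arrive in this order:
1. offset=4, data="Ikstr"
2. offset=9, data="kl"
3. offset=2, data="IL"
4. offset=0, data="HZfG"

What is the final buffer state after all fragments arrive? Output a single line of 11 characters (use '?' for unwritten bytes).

Fragment 1: offset=4 data="Ikstr" -> buffer=????Ikstr??
Fragment 2: offset=9 data="kl" -> buffer=????Ikstrkl
Fragment 3: offset=2 data="IL" -> buffer=??ILIkstrkl
Fragment 4: offset=0 data="HZfG" -> buffer=HZfGIkstrkl

Answer: HZfGIkstrkl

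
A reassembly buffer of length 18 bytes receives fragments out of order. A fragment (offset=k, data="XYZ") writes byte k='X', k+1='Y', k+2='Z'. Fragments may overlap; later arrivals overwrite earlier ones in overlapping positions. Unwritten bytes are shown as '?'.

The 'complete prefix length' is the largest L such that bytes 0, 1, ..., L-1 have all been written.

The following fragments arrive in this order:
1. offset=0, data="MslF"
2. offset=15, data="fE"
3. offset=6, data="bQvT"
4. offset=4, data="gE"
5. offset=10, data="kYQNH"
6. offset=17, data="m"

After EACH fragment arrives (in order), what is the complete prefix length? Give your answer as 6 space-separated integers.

Answer: 4 4 4 10 17 18

Derivation:
Fragment 1: offset=0 data="MslF" -> buffer=MslF?????????????? -> prefix_len=4
Fragment 2: offset=15 data="fE" -> buffer=MslF???????????fE? -> prefix_len=4
Fragment 3: offset=6 data="bQvT" -> buffer=MslF??bQvT?????fE? -> prefix_len=4
Fragment 4: offset=4 data="gE" -> buffer=MslFgEbQvT?????fE? -> prefix_len=10
Fragment 5: offset=10 data="kYQNH" -> buffer=MslFgEbQvTkYQNHfE? -> prefix_len=17
Fragment 6: offset=17 data="m" -> buffer=MslFgEbQvTkYQNHfEm -> prefix_len=18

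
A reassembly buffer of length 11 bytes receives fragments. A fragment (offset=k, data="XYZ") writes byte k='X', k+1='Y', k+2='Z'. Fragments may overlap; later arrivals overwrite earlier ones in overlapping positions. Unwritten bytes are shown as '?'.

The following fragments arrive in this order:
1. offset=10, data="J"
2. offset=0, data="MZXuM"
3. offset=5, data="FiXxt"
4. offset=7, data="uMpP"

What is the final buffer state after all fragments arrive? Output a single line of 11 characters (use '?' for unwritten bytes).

Answer: MZXuMFiuMpP

Derivation:
Fragment 1: offset=10 data="J" -> buffer=??????????J
Fragment 2: offset=0 data="MZXuM" -> buffer=MZXuM?????J
Fragment 3: offset=5 data="FiXxt" -> buffer=MZXuMFiXxtJ
Fragment 4: offset=7 data="uMpP" -> buffer=MZXuMFiuMpP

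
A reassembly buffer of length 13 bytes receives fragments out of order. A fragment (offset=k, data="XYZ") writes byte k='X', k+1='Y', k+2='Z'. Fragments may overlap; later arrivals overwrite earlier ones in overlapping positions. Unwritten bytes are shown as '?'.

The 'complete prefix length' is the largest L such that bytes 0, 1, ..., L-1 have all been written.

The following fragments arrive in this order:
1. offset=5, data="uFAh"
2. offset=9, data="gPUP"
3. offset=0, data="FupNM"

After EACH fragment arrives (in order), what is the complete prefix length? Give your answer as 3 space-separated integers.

Fragment 1: offset=5 data="uFAh" -> buffer=?????uFAh???? -> prefix_len=0
Fragment 2: offset=9 data="gPUP" -> buffer=?????uFAhgPUP -> prefix_len=0
Fragment 3: offset=0 data="FupNM" -> buffer=FupNMuFAhgPUP -> prefix_len=13

Answer: 0 0 13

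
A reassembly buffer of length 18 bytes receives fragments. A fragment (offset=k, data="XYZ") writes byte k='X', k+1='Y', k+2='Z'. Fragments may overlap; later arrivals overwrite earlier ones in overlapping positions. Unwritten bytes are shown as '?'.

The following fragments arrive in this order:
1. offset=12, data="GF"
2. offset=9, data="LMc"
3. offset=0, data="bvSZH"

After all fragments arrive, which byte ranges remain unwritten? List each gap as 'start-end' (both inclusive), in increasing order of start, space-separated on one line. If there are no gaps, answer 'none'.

Answer: 5-8 14-17

Derivation:
Fragment 1: offset=12 len=2
Fragment 2: offset=9 len=3
Fragment 3: offset=0 len=5
Gaps: 5-8 14-17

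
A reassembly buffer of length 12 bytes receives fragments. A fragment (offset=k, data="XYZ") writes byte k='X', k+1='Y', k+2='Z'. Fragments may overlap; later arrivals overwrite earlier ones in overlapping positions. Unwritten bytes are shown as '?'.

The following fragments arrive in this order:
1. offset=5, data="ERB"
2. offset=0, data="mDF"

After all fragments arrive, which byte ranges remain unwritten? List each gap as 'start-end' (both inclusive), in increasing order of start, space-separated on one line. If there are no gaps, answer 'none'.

Answer: 3-4 8-11

Derivation:
Fragment 1: offset=5 len=3
Fragment 2: offset=0 len=3
Gaps: 3-4 8-11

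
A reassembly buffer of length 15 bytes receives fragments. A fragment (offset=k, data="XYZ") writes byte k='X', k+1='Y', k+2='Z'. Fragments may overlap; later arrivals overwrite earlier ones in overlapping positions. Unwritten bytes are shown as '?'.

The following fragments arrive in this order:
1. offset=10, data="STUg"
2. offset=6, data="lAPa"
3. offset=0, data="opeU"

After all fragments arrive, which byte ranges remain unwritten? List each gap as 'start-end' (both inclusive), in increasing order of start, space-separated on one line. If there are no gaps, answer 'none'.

Answer: 4-5 14-14

Derivation:
Fragment 1: offset=10 len=4
Fragment 2: offset=6 len=4
Fragment 3: offset=0 len=4
Gaps: 4-5 14-14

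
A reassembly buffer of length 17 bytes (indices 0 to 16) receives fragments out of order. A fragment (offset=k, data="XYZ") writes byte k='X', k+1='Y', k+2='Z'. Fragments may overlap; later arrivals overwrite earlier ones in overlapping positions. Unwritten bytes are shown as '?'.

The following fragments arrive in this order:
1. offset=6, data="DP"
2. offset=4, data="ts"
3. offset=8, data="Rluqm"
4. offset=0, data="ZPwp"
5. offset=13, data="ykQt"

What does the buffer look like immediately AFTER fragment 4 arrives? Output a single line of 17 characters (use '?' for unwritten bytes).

Answer: ZPwptsDPRluqm????

Derivation:
Fragment 1: offset=6 data="DP" -> buffer=??????DP?????????
Fragment 2: offset=4 data="ts" -> buffer=????tsDP?????????
Fragment 3: offset=8 data="Rluqm" -> buffer=????tsDPRluqm????
Fragment 4: offset=0 data="ZPwp" -> buffer=ZPwptsDPRluqm????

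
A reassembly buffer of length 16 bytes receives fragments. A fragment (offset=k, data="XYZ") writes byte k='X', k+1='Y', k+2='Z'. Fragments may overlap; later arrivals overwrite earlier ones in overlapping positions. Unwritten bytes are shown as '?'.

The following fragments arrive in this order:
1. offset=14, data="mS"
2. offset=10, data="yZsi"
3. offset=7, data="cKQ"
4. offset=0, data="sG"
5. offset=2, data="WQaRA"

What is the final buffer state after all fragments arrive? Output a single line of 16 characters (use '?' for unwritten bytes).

Answer: sGWQaRAcKQyZsimS

Derivation:
Fragment 1: offset=14 data="mS" -> buffer=??????????????mS
Fragment 2: offset=10 data="yZsi" -> buffer=??????????yZsimS
Fragment 3: offset=7 data="cKQ" -> buffer=???????cKQyZsimS
Fragment 4: offset=0 data="sG" -> buffer=sG?????cKQyZsimS
Fragment 5: offset=2 data="WQaRA" -> buffer=sGWQaRAcKQyZsimS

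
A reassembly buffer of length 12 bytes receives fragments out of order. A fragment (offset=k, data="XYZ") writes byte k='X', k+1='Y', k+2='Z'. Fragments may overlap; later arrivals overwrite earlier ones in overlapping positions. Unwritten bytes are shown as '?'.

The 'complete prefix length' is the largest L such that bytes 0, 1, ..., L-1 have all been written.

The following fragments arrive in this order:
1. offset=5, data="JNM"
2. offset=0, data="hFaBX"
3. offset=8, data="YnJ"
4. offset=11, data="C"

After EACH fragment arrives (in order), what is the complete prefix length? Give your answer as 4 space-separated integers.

Fragment 1: offset=5 data="JNM" -> buffer=?????JNM???? -> prefix_len=0
Fragment 2: offset=0 data="hFaBX" -> buffer=hFaBXJNM???? -> prefix_len=8
Fragment 3: offset=8 data="YnJ" -> buffer=hFaBXJNMYnJ? -> prefix_len=11
Fragment 4: offset=11 data="C" -> buffer=hFaBXJNMYnJC -> prefix_len=12

Answer: 0 8 11 12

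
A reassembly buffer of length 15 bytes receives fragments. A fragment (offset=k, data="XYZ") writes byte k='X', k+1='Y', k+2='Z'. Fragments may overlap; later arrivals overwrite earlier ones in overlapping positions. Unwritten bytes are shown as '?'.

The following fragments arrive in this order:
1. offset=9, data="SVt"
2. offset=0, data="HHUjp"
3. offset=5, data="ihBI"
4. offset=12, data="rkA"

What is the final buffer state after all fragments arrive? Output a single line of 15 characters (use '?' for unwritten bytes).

Fragment 1: offset=9 data="SVt" -> buffer=?????????SVt???
Fragment 2: offset=0 data="HHUjp" -> buffer=HHUjp????SVt???
Fragment 3: offset=5 data="ihBI" -> buffer=HHUjpihBISVt???
Fragment 4: offset=12 data="rkA" -> buffer=HHUjpihBISVtrkA

Answer: HHUjpihBISVtrkA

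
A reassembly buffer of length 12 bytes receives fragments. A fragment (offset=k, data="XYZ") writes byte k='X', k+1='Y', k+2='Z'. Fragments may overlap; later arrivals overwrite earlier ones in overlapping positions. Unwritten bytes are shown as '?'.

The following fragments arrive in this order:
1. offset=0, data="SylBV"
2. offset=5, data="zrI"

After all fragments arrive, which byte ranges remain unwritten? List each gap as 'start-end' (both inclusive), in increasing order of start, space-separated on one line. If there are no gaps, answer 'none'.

Answer: 8-11

Derivation:
Fragment 1: offset=0 len=5
Fragment 2: offset=5 len=3
Gaps: 8-11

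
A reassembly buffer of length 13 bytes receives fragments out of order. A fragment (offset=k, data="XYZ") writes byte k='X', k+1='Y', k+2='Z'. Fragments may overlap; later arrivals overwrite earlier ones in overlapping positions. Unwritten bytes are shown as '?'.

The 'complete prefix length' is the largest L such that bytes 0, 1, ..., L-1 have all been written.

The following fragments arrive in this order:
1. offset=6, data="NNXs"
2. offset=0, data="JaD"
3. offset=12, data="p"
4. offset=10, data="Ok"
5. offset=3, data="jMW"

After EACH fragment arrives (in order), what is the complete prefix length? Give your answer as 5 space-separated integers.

Answer: 0 3 3 3 13

Derivation:
Fragment 1: offset=6 data="NNXs" -> buffer=??????NNXs??? -> prefix_len=0
Fragment 2: offset=0 data="JaD" -> buffer=JaD???NNXs??? -> prefix_len=3
Fragment 3: offset=12 data="p" -> buffer=JaD???NNXs??p -> prefix_len=3
Fragment 4: offset=10 data="Ok" -> buffer=JaD???NNXsOkp -> prefix_len=3
Fragment 5: offset=3 data="jMW" -> buffer=JaDjMWNNXsOkp -> prefix_len=13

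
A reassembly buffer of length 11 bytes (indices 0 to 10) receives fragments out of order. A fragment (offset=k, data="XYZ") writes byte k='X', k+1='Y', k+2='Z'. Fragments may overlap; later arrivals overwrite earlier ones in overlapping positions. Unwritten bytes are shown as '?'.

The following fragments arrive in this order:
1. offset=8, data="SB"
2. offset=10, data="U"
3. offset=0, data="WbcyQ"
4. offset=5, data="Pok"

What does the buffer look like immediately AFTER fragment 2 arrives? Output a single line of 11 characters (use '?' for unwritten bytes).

Answer: ????????SBU

Derivation:
Fragment 1: offset=8 data="SB" -> buffer=????????SB?
Fragment 2: offset=10 data="U" -> buffer=????????SBU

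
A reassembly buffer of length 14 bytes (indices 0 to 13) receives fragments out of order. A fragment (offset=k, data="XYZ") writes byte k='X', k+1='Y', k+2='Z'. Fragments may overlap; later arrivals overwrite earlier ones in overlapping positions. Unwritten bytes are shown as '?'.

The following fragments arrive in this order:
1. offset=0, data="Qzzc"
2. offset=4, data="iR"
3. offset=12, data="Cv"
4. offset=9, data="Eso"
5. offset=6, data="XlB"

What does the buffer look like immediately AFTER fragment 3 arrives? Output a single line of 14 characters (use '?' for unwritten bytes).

Fragment 1: offset=0 data="Qzzc" -> buffer=Qzzc??????????
Fragment 2: offset=4 data="iR" -> buffer=QzzciR????????
Fragment 3: offset=12 data="Cv" -> buffer=QzzciR??????Cv

Answer: QzzciR??????Cv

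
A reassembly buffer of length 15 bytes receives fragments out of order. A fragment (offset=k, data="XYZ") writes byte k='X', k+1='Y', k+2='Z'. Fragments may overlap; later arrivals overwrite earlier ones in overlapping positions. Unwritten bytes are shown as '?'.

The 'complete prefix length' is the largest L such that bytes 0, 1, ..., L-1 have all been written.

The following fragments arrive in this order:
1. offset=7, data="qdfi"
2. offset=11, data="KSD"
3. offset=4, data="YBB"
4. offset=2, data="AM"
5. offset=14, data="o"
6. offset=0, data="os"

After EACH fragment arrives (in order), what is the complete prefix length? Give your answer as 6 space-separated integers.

Fragment 1: offset=7 data="qdfi" -> buffer=???????qdfi???? -> prefix_len=0
Fragment 2: offset=11 data="KSD" -> buffer=???????qdfiKSD? -> prefix_len=0
Fragment 3: offset=4 data="YBB" -> buffer=????YBBqdfiKSD? -> prefix_len=0
Fragment 4: offset=2 data="AM" -> buffer=??AMYBBqdfiKSD? -> prefix_len=0
Fragment 5: offset=14 data="o" -> buffer=??AMYBBqdfiKSDo -> prefix_len=0
Fragment 6: offset=0 data="os" -> buffer=osAMYBBqdfiKSDo -> prefix_len=15

Answer: 0 0 0 0 0 15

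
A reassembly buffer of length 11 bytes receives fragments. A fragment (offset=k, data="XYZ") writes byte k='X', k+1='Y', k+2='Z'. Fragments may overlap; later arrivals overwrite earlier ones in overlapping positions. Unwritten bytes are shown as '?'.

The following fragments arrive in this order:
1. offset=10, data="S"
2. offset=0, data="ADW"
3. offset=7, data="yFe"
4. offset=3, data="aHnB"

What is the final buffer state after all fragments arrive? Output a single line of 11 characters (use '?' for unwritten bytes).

Answer: ADWaHnByFeS

Derivation:
Fragment 1: offset=10 data="S" -> buffer=??????????S
Fragment 2: offset=0 data="ADW" -> buffer=ADW???????S
Fragment 3: offset=7 data="yFe" -> buffer=ADW????yFeS
Fragment 4: offset=3 data="aHnB" -> buffer=ADWaHnByFeS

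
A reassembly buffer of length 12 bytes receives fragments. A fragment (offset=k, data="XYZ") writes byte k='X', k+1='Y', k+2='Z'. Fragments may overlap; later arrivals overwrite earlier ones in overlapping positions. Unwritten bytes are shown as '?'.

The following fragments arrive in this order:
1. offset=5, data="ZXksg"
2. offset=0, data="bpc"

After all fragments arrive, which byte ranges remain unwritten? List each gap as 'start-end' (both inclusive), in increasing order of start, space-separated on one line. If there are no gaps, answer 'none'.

Answer: 3-4 10-11

Derivation:
Fragment 1: offset=5 len=5
Fragment 2: offset=0 len=3
Gaps: 3-4 10-11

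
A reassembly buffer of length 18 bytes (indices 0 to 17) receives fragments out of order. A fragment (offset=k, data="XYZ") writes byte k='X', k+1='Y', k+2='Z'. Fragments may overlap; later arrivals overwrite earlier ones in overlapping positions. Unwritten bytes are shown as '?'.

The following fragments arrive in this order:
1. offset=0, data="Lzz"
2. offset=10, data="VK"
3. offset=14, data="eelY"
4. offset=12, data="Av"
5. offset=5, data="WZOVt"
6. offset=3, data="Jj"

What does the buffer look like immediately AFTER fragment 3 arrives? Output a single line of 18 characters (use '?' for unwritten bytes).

Fragment 1: offset=0 data="Lzz" -> buffer=Lzz???????????????
Fragment 2: offset=10 data="VK" -> buffer=Lzz???????VK??????
Fragment 3: offset=14 data="eelY" -> buffer=Lzz???????VK??eelY

Answer: Lzz???????VK??eelY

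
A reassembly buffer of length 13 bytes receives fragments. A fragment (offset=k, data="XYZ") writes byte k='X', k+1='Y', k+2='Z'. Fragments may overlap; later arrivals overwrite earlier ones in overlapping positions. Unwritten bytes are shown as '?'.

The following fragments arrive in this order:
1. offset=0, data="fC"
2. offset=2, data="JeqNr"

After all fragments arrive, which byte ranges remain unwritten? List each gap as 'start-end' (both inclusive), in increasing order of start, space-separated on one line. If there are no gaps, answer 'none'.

Fragment 1: offset=0 len=2
Fragment 2: offset=2 len=5
Gaps: 7-12

Answer: 7-12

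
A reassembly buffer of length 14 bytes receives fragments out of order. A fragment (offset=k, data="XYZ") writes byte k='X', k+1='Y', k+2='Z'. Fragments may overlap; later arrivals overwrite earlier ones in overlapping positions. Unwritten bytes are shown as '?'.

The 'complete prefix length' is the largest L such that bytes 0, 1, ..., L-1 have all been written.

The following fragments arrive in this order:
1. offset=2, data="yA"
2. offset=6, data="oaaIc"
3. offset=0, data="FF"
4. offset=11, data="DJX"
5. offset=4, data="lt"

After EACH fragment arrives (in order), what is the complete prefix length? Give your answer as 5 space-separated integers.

Fragment 1: offset=2 data="yA" -> buffer=??yA?????????? -> prefix_len=0
Fragment 2: offset=6 data="oaaIc" -> buffer=??yA??oaaIc??? -> prefix_len=0
Fragment 3: offset=0 data="FF" -> buffer=FFyA??oaaIc??? -> prefix_len=4
Fragment 4: offset=11 data="DJX" -> buffer=FFyA??oaaIcDJX -> prefix_len=4
Fragment 5: offset=4 data="lt" -> buffer=FFyAltoaaIcDJX -> prefix_len=14

Answer: 0 0 4 4 14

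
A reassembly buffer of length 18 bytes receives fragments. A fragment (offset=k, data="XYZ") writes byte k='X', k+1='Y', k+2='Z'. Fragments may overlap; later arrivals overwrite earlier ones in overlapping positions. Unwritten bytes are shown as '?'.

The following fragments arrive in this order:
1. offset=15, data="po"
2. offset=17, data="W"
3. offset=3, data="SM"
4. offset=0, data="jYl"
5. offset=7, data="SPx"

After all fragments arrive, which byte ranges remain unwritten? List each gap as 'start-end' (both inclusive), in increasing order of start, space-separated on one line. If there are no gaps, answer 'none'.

Answer: 5-6 10-14

Derivation:
Fragment 1: offset=15 len=2
Fragment 2: offset=17 len=1
Fragment 3: offset=3 len=2
Fragment 4: offset=0 len=3
Fragment 5: offset=7 len=3
Gaps: 5-6 10-14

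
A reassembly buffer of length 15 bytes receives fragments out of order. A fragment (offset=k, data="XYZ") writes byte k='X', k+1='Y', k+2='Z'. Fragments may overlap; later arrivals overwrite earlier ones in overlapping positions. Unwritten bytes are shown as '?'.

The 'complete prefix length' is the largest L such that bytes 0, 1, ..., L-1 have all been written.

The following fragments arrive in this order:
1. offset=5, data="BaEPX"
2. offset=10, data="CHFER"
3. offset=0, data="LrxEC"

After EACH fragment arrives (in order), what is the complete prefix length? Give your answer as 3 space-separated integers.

Fragment 1: offset=5 data="BaEPX" -> buffer=?????BaEPX????? -> prefix_len=0
Fragment 2: offset=10 data="CHFER" -> buffer=?????BaEPXCHFER -> prefix_len=0
Fragment 3: offset=0 data="LrxEC" -> buffer=LrxECBaEPXCHFER -> prefix_len=15

Answer: 0 0 15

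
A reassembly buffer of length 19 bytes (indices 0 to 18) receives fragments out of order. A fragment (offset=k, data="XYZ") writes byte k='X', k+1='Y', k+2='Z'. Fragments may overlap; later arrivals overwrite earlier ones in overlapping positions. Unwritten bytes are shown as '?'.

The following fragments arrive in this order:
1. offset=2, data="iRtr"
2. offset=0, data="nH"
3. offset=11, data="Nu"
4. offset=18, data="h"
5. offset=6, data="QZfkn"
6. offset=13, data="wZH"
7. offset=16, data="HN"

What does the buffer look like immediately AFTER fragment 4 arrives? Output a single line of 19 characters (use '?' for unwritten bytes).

Answer: nHiRtr?????Nu?????h

Derivation:
Fragment 1: offset=2 data="iRtr" -> buffer=??iRtr?????????????
Fragment 2: offset=0 data="nH" -> buffer=nHiRtr?????????????
Fragment 3: offset=11 data="Nu" -> buffer=nHiRtr?????Nu??????
Fragment 4: offset=18 data="h" -> buffer=nHiRtr?????Nu?????h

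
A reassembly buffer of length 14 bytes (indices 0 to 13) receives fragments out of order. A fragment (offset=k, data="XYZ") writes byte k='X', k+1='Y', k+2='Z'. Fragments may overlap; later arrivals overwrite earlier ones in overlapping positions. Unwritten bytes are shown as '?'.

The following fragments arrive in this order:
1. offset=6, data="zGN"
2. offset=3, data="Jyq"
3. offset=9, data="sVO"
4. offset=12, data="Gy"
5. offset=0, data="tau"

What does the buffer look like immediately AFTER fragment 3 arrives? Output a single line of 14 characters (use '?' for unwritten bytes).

Fragment 1: offset=6 data="zGN" -> buffer=??????zGN?????
Fragment 2: offset=3 data="Jyq" -> buffer=???JyqzGN?????
Fragment 3: offset=9 data="sVO" -> buffer=???JyqzGNsVO??

Answer: ???JyqzGNsVO??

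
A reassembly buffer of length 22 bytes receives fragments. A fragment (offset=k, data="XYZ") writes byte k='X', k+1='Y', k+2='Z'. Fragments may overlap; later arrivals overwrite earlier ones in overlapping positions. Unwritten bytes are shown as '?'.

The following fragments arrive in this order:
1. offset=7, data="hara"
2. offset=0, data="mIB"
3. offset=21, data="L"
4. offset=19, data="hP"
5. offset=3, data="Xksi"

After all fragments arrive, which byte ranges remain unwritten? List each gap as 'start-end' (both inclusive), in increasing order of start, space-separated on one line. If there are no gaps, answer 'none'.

Answer: 11-18

Derivation:
Fragment 1: offset=7 len=4
Fragment 2: offset=0 len=3
Fragment 3: offset=21 len=1
Fragment 4: offset=19 len=2
Fragment 5: offset=3 len=4
Gaps: 11-18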